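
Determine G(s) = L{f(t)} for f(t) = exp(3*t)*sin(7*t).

G(s) = 7/((s - 3)^2 + 49)

L{sin(7t)} = 7/(s^2 + 49).
By the first shifting theorem, multiplying by e^(3t) replaces s with s - 3.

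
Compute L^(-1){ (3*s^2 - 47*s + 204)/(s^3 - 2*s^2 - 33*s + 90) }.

2*exp(5*t) - 5*exp(3*t) + 6*exp(-6*t)

Factor the denominator: s^3 - 2*s^2 - 33*s + 90 = (s - 5)*(s - 3)*(s + 6).
Partial fraction decomposition gives [2/(s - 5)] + [-5/(s - 3)] + [6/(s + 6)].
Invert each term: 2/(s - 5) ↔ 2e^(5t); -5/(s - 3) ↔ -5e^(3t); 6/(s + 6) ↔ 6e^(-6t).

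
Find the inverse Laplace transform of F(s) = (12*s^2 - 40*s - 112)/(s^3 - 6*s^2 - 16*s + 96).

Factor the denominator: s^3 - 6*s^2 - 16*s + 96 = (s - 6)*(s - 4)*(s + 4).
Partial fraction decomposition gives [5/(s - 4)] + [3/(s + 4)] + [4/(s - 6)].
Invert each term: 5/(s - 4) ↔ 5e^(4t); 3/(s + 4) ↔ 3e^(-4t); 4/(s - 6) ↔ 4e^(6t).

4*exp(6*t) + 5*exp(4*t) + 3*exp(-4*t)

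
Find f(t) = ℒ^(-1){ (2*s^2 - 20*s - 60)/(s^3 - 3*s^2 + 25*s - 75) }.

Factor the denominator: s^3 - 3*s^2 + 25*s - 75 = (s - 3)*(s^2 + 25).
Partial fraction decomposition gives [-3/(s - 3)] + [5*s/(s^2 + 25)] + [-5/(s^2 + 25)].
Invert each term: -3/(s - 3) ↔ -3e^(3t); 5·s/(s^2 + 25) ↔ 5cos(5t); -1·5/(s^2 + 25) ↔ -sin(5t).

f(t) = -3*exp(3*t) - sin(5*t) + 5*cos(5*t)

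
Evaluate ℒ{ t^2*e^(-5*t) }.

L{e^(-5t)} = 1/(s + 5).
Then apply L{t^2·g(t)} = (-1)^2 d^2/ds^2[H(s)] with H(s) = 1/(s + 5):
differentiating 2 times and applying the sign gives 2/(s + 5)^3.

2/(s + 5)^3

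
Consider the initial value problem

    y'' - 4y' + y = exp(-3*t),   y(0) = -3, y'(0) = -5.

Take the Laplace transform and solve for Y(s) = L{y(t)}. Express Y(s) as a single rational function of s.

Apply the Laplace transform to the equation.
Using L{y''} = s^2 Y - s·y(0) - y'(0) and L{y'} = sY - y(0), with y(0) = -3, y'(0) = -5, the left side becomes (s^2 - 4*s + 1)Y - (-3*s + 7).
The right side is L{exp(-3*t)} = 1/(s + 3).
So (s^2 - 4*s + 1)Y = 1/(s + 3) + (-3*s + 7).
Divide through and combine into a single rational function.

Y(s) = (-3*s^2 - 2*s + 22)/(s^3 - s^2 - 11*s + 3)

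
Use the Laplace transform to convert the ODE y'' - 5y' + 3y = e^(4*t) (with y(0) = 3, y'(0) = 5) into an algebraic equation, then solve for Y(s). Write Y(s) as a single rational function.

Y(s) = (3*s^2 - 22*s + 41)/(s^3 - 9*s^2 + 23*s - 12)

Apply the Laplace transform to the equation.
The derivative rules (L{y''} = s^2 Y - s·y(0) - y'(0) and L{y'} = sY - y(0), with y(0) = 3, y'(0) = 5) turn the left side into (s^2 - 5*s + 3)Y - (3*s - 10).
The right side is L{e^(4*t)} = 1/(s - 4).
So (s^2 - 5*s + 3)Y = 1/(s - 4) + (3*s - 10).
Isolate Y and clear denominators.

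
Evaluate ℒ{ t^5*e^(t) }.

120/(s - 1)^6

L{t^5} = 5!/s^6 = 120/s^6.
By the first shifting theorem, multiplying by e^(t) replaces s with s - 1.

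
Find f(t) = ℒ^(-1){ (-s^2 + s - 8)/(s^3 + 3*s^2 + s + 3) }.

Factor the denominator: s^3 + 3*s^2 + s + 3 = (s + 3)*(s^2 + 1).
Partial fraction decomposition gives [-2/(s + 3)] + [s/(s^2 + 1)] + [-2/(s^2 + 1)].
Invert each term: -2/(s + 3) ↔ -2e^(-3t); 1·s/(s^2 + 1) ↔ cos(t); -2·1/(s^2 + 1) ↔ -2sin(t).

f(t) = -2*sin(t) + cos(t) - 2*exp(-3*t)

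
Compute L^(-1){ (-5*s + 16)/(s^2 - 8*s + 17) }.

Complete the square in the denominator: s^2 - 8*s + 17 = (s - 4)^2 + 1^2.
Split the numerator to match: -5*s + 16 = -5·(s - 4) - 4·1.
Invert each term: -5·(s - 4)/((s - 4)^2 + 1) ↔ -5e^(4t)cos(t); -4·1/((s - 4)^2 + 1) ↔ -4e^(4t)sin(t).

-4*exp(4*t)*sin(t) - 5*exp(4*t)*cos(t)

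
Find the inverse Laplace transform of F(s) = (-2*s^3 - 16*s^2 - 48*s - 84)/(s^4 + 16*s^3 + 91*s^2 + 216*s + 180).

-3*exp(-2*t) + 5*exp(-3*t) + exp(-5*t) - 5*exp(-6*t)

Factor the denominator: s^4 + 16*s^3 + 91*s^2 + 216*s + 180 = (s + 2)*(s + 3)*(s + 5)*(s + 6).
Partial fraction decomposition gives [1/(s + 5)] + [-3/(s + 2)] + [-5/(s + 6)] + [5/(s + 3)].
Invert each term: 1/(s + 5) ↔ e^(-5t); -3/(s + 2) ↔ -3e^(-2t); -5/(s + 6) ↔ -5e^(-6t); 5/(s + 3) ↔ 5e^(-3t).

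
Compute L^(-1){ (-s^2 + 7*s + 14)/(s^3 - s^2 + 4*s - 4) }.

4*exp(t) + sin(2*t) - 5*cos(2*t)

Factor the denominator: s^3 - s^2 + 4*s - 4 = (s - 1)*(s^2 + 4).
Partial fraction decomposition gives [4/(s - 1)] + [-5*s/(s^2 + 4)] + [2/(s^2 + 4)].
Invert each term: 4/(s - 1) ↔ 4e^(t); -5·s/(s^2 + 4) ↔ -5cos(2t); 1·2/(s^2 + 4) ↔ sin(2t).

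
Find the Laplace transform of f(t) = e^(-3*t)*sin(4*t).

4/((s + 3)^2 + 16)

L{sin(4t)} = 4/(s^2 + 16).
By the first shifting theorem, multiplying by e^(-3t) replaces s with s + 3.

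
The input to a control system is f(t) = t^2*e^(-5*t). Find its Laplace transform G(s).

G(s) = 2/(s + 5)^3

L{e^(-5t)} = 1/(s + 5).
Then apply L{t^2·g(t)} = (-1)^2 d^2/ds^2[H(s)] with H(s) = 1/(s + 5):
differentiating 2 times and applying the sign gives 2/(s + 5)^3.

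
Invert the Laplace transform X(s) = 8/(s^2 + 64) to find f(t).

f(t) = sin(8*t)

Since L{sin(8t)} = 8/(s^2 + 64), the inverse is sin(8*t).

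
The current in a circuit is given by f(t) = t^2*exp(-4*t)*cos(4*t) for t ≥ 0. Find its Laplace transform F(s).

L{cos(4t)} = s/(s^2 + 16).
Multiplying by e^(-4t) shifts s → s + 4, so L{exp(-4*t)*cos(4*t)} = (s + 4)/((s + 4)^2 + 16).
Then apply L{t^2·g(t)} = (-1)^2 d^2/ds^2[G(s)] with G(s) = (s + 4)/((s + 4)^2 + 16):
differentiating 2 times and applying the sign gives 2*(s + 4)*(s^2 + 8*s - 32)/(s^2 + 8*s + 32)^3.

F(s) = 2*(s + 4)*(s^2 + 8*s - 32)/(s^2 + 8*s + 32)^3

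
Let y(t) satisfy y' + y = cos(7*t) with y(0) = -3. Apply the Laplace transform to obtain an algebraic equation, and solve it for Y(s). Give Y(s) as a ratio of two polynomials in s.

Y(s) = (-3*s^2 + s - 147)/(s^3 + s^2 + 49*s + 49)

Transform both sides with L{·}.
With L{y'} = sY - y(0) = sY - (-3): the LHS transforms to (s + 1)Y - (-3).
The right side is L{cos(7*t)} = s/(s^2 + 49).
So (s + 1)Y = s/(s^2 + 49) + (-3).
Divide through and combine into a single rational function.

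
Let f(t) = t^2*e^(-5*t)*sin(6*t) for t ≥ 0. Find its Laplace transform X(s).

L{sin(6t)} = 6/(s^2 + 36).
Multiplying by e^(-5t) shifts s → s + 5, so L{e^(-5*t)*sin(6*t)} = 6/((s + 5)^2 + 36).
Then apply L{t^2·g(t)} = (-1)^2 d^2/ds^2[G(s)] with G(s) = 6/((s + 5)^2 + 36):
differentiating 2 times and applying the sign gives 36*(s^2 + 10*s + 13)/(s^2 + 10*s + 61)^3.

X(s) = 36*(s^2 + 10*s + 13)/(s^2 + 10*s + 61)^3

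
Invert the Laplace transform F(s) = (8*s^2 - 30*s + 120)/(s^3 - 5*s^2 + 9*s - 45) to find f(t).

Factor the denominator: s^3 - 5*s^2 + 9*s - 45 = (s - 5)*(s^2 + 9).
Partial fraction decomposition gives [5/(s - 5)] + [3*s/(s^2 + 9)] + [-15/(s^2 + 9)].
Invert each term: 5/(s - 5) ↔ 5e^(5t); 3·s/(s^2 + 9) ↔ 3cos(3t); -5·3/(s^2 + 9) ↔ -5sin(3t).

f(t) = 5*exp(5*t) - 5*sin(3*t) + 3*cos(3*t)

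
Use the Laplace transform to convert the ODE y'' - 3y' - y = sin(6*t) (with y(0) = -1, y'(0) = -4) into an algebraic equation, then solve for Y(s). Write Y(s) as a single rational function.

Y(s) = (-s^3 - s^2 - 36*s - 30)/(s^4 - 3*s^3 + 35*s^2 - 108*s - 36)

Apply the Laplace transform to the equation.
With L{y''} = s^2 Y - s·y(0) - y'(0) and L{y'} = sY - y(0), with y(0) = -1, y'(0) = -4: the LHS transforms to (s^2 - 3*s - 1)Y - (-s - 1).
The right side is L{sin(6*t)} = 6/(s^2 + 36).
So (s^2 - 3*s - 1)Y = 6/(s^2 + 36) + (-s - 1).
Solve for Y(s) and write it as one ratio of polynomials.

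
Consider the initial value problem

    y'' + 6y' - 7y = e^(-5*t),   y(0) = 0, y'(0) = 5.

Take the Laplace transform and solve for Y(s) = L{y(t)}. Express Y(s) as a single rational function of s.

Transform both sides with L{·}.
With L{y''} = s^2 Y - s·y(0) - y'(0) and L{y'} = sY - y(0), with y(0) = 0, y'(0) = 5: the LHS transforms to (s^2 + 6*s - 7)Y - (5).
The right side is L{e^(-5*t)} = 1/(s + 5).
So (s^2 + 6*s - 7)Y = 1/(s + 5) + (5).
Solve for Y(s) and write it as one ratio of polynomials.

Y(s) = (5*s + 26)/(s^3 + 11*s^2 + 23*s - 35)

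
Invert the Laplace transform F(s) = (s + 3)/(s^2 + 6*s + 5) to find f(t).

Rewrite the denominator: s^2 + 6*s + 5 = (s + 3)^2 - 4.
The form in (s + 3) signals a first-shifting-theorem factor e^(-3t).
Since L{cosh(2t)} = s/(s^2 - 4), the inverse is e^(-3*t)*cosh(2*t).

f(t) = exp(-3*t)*cosh(2*t)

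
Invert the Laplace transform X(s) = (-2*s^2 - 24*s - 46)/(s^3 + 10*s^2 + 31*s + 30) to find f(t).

Factor the denominator: s^3 + 10*s^2 + 31*s + 30 = (s + 2)*(s + 3)*(s + 5).
Partial fraction decomposition gives [-4/(s + 3)] + [4/(s + 5)] + [-2/(s + 2)].
Invert each term: -4/(s + 3) ↔ -4e^(-3t); 4/(s + 5) ↔ 4e^(-5t); -2/(s + 2) ↔ -2e^(-2t).

f(t) = -2*exp(-2*t) - 4*exp(-3*t) + 4*exp(-5*t)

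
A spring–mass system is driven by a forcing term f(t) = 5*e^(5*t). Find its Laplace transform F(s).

L{5} = 5/s.
By the first shifting theorem, multiplying by e^(5t) replaces s with s - 5.

F(s) = 5/(s - 5)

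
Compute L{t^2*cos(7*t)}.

2*s*(s^2 - 147)/(s^2 + 49)^3

L{cos(7t)} = s/(s^2 + 49).
Then apply L{t^2·g(t)} = (-1)^2 d^2/ds^2[G(s)] with G(s) = s/(s^2 + 49):
differentiating 2 times and applying the sign gives 2*s*(s^2 - 147)/(s^2 + 49)^3.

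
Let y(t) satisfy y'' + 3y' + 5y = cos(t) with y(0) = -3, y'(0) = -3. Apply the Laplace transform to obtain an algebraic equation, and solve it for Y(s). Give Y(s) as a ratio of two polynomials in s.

Y(s) = (-3*s^3 - 12*s^2 - 2*s - 12)/(s^4 + 3*s^3 + 6*s^2 + 3*s + 5)

Laplace-transform each side.
The derivative rules (L{y''} = s^2 Y - s·y(0) - y'(0) and L{y'} = sY - y(0), with y(0) = -3, y'(0) = -3) turn the left side into (s^2 + 3*s + 5)Y - (-3*s - 12).
The right side is L{cos(t)} = s/(s^2 + 1).
So (s^2 + 3*s + 5)Y = s/(s^2 + 1) + (-3*s - 12).
Isolate Y and clear denominators.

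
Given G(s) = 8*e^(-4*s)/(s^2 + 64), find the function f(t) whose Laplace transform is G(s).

The factor e^(-4s) signals a time shift by c = 4 (second shifting theorem).
L{sin(8t)} = 8/(s^2 + 64), so L^-1{8/(s^2 + 64)} = sin(8*t).
Hence the inverse is u(t - 4) times that function evaluated at t - 4.

f(t) = Heaviside(t - 4)*(sin(8*t - 32))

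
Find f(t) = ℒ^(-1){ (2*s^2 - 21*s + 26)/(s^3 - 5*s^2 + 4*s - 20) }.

f(t) = -exp(5*t) - 3*sin(2*t) + 3*cos(2*t)

Factor the denominator: s^3 - 5*s^2 + 4*s - 20 = (s - 5)*(s^2 + 4).
Partial fraction decomposition gives [-1/(s - 5)] + [3*s/(s^2 + 4)] + [-6/(s^2 + 4)].
Invert each term: -1/(s - 5) ↔ -e^(5t); 3·s/(s^2 + 4) ↔ 3cos(2t); -3·2/(s^2 + 4) ↔ -3sin(2t).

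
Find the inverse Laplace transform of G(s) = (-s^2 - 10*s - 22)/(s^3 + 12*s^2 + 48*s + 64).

Factor the denominator: s^3 + 12*s^2 + 48*s + 64 = (s + 4)^3.
Partial fraction decomposition gives [-1/(s + 4)] + [-2/(s + 4)^2] + [2/(s + 4)^3].
Invert each term: -1/(s + 4) ↔ -e^(-4t); -2/(s + 4)^2 ↔ -2t·e^(-4t); 2/(s + 4)^3 ↔ (1)t^2·e^(-4t).

t^2*exp(-4*t) - 2*t*exp(-4*t) - exp(-4*t)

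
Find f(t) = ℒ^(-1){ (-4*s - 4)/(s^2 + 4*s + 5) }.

Complete the square in the denominator: s^2 + 4*s + 5 = (s + 2)^2 + 1^2.
Split the numerator to match: -4*s - 4 = -4·(s + 2) + 4·1.
Invert each term: -4·(s + 2)/((s + 2)^2 + 1) ↔ -4e^(-2t)cos(t); 4·1/((s + 2)^2 + 1) ↔ 4e^(-2t)sin(t).

f(t) = 4*exp(-2*t)*sin(t) - 4*exp(-2*t)*cos(t)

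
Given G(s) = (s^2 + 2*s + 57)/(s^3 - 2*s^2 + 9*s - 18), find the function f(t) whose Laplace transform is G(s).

Factor the denominator: s^3 - 2*s^2 + 9*s - 18 = (s - 2)*(s^2 + 9).
Partial fraction decomposition gives [5/(s - 2)] + [-4*s/(s^2 + 9)] + [-6/(s^2 + 9)].
Invert each term: 5/(s - 2) ↔ 5e^(2t); -4·s/(s^2 + 9) ↔ -4cos(3t); -2·3/(s^2 + 9) ↔ -2sin(3t).

f(t) = 5*exp(2*t) - 2*sin(3*t) - 4*cos(3*t)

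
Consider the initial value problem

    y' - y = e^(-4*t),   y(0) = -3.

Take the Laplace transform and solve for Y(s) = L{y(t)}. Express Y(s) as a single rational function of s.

Laplace-transform each side.
The derivative rules (L{y'} = sY - y(0) = sY - (-3)) turn the left side into (s - 1)Y - (-3).
The right side is L{e^(-4*t)} = 1/(s + 4).
So (s - 1)Y = 1/(s + 4) + (-3).
Isolate Y and clear denominators.

Y(s) = (-3*s - 11)/(s^2 + 3*s - 4)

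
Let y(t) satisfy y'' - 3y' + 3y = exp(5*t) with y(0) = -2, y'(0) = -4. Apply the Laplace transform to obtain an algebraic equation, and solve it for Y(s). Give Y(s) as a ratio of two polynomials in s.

Y(s) = (-2*s^2 + 12*s - 9)/(s^3 - 8*s^2 + 18*s - 15)

Apply the Laplace transform to the equation.
Using L{y''} = s^2 Y - s·y(0) - y'(0) and L{y'} = sY - y(0), with y(0) = -2, y'(0) = -4, the left side becomes (s^2 - 3*s + 3)Y - (-2*s + 2).
The right side is L{exp(5*t)} = 1/(s - 5).
So (s^2 - 3*s + 3)Y = 1/(s - 5) + (-2*s + 2).
Isolate Y and clear denominators.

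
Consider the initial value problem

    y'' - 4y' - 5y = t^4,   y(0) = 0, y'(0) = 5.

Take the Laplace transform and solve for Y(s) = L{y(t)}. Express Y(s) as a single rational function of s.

Apply the Laplace transform to the equation.
With L{y''} = s^2 Y - s·y(0) - y'(0) and L{y'} = sY - y(0), with y(0) = 0, y'(0) = 5: the LHS transforms to (s^2 - 4*s - 5)Y - (5).
The right side is L{t^4} = 24/s^5.
So (s^2 - 4*s - 5)Y = 24/s^5 + (5).
Divide through and combine into a single rational function.

Y(s) = (5*s^5 + 24)/(s^7 - 4*s^6 - 5*s^5)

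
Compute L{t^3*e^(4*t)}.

L{t^3} = 3!/s^4 = 6/s^4.
By the first shifting theorem, multiplying by e^(4t) replaces s with s - 4.

6/(s - 4)^4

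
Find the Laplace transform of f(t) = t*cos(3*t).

(s - 3)*(s + 3)/(s^2 + 9)^2

L{cos(3t)} = s/(s^2 + 9).
Then apply L{t·g(t)} = -d/ds[G(s)] with G(s) = s/(s^2 + 9):
differentiating 1 time and applying the sign gives (s - 3)*(s + 3)/(s^2 + 9)^2.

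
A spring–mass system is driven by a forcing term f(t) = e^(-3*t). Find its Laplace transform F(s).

L{e^(-3t)} = 1/(s + 3).

F(s) = 1/(s + 3)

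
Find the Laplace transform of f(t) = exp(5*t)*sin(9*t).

9/((s - 5)^2 + 81)

L{sin(9t)} = 9/(s^2 + 81).
By the first shifting theorem, multiplying by e^(5t) replaces s with s - 5.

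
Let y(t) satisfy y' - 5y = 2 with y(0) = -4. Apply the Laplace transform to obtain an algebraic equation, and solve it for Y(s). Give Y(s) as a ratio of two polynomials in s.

Y(s) = (-4*s + 2)/(s^2 - 5*s)

Apply the Laplace transform to the equation.
The derivative rules (L{y'} = sY - y(0) = sY - (-4)) turn the left side into (s - 5)Y - (-4).
The right side is L{2} = 2/s.
So (s - 5)Y = 2/s + (-4).
Divide through and combine into a single rational function.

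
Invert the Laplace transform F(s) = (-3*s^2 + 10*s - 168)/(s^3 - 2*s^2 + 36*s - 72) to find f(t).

f(t) = -4*exp(2*t) + 2*sin(6*t) + cos(6*t)

Factor the denominator: s^3 - 2*s^2 + 36*s - 72 = (s - 2)*(s^2 + 36).
Partial fraction decomposition gives [-4/(s - 2)] + [s/(s^2 + 36)] + [12/(s^2 + 36)].
Invert each term: -4/(s - 2) ↔ -4e^(2t); 1·s/(s^2 + 36) ↔ cos(6t); 2·6/(s^2 + 36) ↔ 2sin(6t).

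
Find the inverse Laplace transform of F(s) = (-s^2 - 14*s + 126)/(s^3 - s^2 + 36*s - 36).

3*exp(t) - 3*sin(6*t) - 4*cos(6*t)

Factor the denominator: s^3 - s^2 + 36*s - 36 = (s - 1)*(s^2 + 36).
Partial fraction decomposition gives [3/(s - 1)] + [-4*s/(s^2 + 36)] + [-18/(s^2 + 36)].
Invert each term: 3/(s - 1) ↔ 3e^(t); -4·s/(s^2 + 36) ↔ -4cos(6t); -3·6/(s^2 + 36) ↔ -3sin(6t).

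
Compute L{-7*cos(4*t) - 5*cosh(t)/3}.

-7*s/(s^2 + 16) - 5*s/(3*(s^2 - 1))

By linearity of the Laplace transform, transform each term separately.
(-7)·[L{cos(4t)} = s/(s^2 + 16)]; (-5/3)·[L{cosh(t)} = s/(s^2 - 1)].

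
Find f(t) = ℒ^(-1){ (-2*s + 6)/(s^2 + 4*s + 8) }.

f(t) = 5*exp(-2*t)*sin(2*t) - 2*exp(-2*t)*cos(2*t)

Complete the square in the denominator: s^2 + 4*s + 8 = (s + 2)^2 + 2^2.
Split the numerator to match: -2*s + 6 = -2·(s + 2) + 5·2.
Invert each term: -2·(s + 2)/((s + 2)^2 + 4) ↔ -2e^(-2t)cos(2t); 5·2/((s + 2)^2 + 4) ↔ 5e^(-2t)sin(2t).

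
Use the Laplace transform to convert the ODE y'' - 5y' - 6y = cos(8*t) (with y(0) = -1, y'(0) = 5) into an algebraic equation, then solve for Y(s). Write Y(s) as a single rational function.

Y(s) = (-s^3 + 10*s^2 - 63*s + 640)/(s^4 - 5*s^3 + 58*s^2 - 320*s - 384)

Laplace-transform each side.
The derivative rules (L{y''} = s^2 Y - s·y(0) - y'(0) and L{y'} = sY - y(0), with y(0) = -1, y'(0) = 5) turn the left side into (s^2 - 5*s - 6)Y - (-s + 10).
The right side is L{cos(8*t)} = s/(s^2 + 64).
So (s^2 - 5*s - 6)Y = s/(s^2 + 64) + (-s + 10).
Isolate Y and clear denominators.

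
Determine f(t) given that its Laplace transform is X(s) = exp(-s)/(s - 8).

f(t) = Heaviside(t - 1)*(exp(8*t - 8))

The factor e^(-s) signals a time shift by c = 1 (second shifting theorem).
L{e^(8t)} = 1/(s - 8), so L^-1{1/(s - 8)} = exp(8*t).
Hence the inverse is u(t - 1) times that function evaluated at t - 1.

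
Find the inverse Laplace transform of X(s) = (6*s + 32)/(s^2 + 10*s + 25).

Factor the denominator: s^2 + 10*s + 25 = (s + 5)^2.
Partial fraction decomposition gives [6/(s + 5)] + [2/(s + 5)^2].
Invert each term: 6/(s + 5) ↔ 6e^(-5t); 2/(s + 5)^2 ↔ 2t·e^(-5t).

2*t*exp(-5*t) + 6*exp(-5*t)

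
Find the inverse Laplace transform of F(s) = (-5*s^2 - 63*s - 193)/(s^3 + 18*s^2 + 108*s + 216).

5*t^2*exp(-6*t)/2 - 3*t*exp(-6*t) - 5*exp(-6*t)

Factor the denominator: s^3 + 18*s^2 + 108*s + 216 = (s + 6)^3.
Partial fraction decomposition gives [-5/(s + 6)] + [-3/(s + 6)^2] + [5/(s + 6)^3].
Invert each term: -5/(s + 6) ↔ -5e^(-6t); -3/(s + 6)^2 ↔ -3t·e^(-6t); 5/(s + 6)^3 ↔ (5/2)t^2·e^(-6t).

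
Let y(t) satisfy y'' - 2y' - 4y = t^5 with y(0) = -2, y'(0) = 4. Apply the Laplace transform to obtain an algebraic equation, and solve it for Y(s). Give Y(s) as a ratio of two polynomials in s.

Apply the Laplace transform to the equation.
The derivative rules (L{y''} = s^2 Y - s·y(0) - y'(0) and L{y'} = sY - y(0), with y(0) = -2, y'(0) = 4) turn the left side into (s^2 - 2*s - 4)Y - (-2*s + 8).
The right side is L{t^5} = 120/s^6.
So (s^2 - 2*s - 4)Y = 120/s^6 + (-2*s + 8).
Solve for Y(s) and write it as one ratio of polynomials.

Y(s) = (-2*s^7 + 8*s^6 + 120)/(s^8 - 2*s^7 - 4*s^6)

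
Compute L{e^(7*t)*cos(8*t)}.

L{cos(8t)} = s/(s^2 + 64).
By the first shifting theorem, multiplying by e^(7t) replaces s with s - 7.

(s - 7)/((s - 7)^2 + 64)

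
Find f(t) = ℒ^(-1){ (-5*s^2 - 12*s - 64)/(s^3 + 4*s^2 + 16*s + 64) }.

Factor the denominator: s^3 + 4*s^2 + 16*s + 64 = (s + 4)*(s^2 + 16).
Partial fraction decomposition gives [-3/(s + 4)] + [-2*s/(s^2 + 16)] + [-4/(s^2 + 16)].
Invert each term: -3/(s + 4) ↔ -3e^(-4t); -2·s/(s^2 + 16) ↔ -2cos(4t); -1·4/(s^2 + 16) ↔ -sin(4t).

f(t) = -sin(4*t) - 2*cos(4*t) - 3*exp(-4*t)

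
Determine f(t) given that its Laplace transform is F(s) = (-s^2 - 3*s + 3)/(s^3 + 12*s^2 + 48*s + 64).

f(t) = -t^2*exp(-4*t)/2 + 5*t*exp(-4*t) - exp(-4*t)

Factor the denominator: s^3 + 12*s^2 + 48*s + 64 = (s + 4)^3.
Partial fraction decomposition gives [-1/(s + 4)] + [5/(s + 4)^2] + [-1/(s + 4)^3].
Invert each term: -1/(s + 4) ↔ -e^(-4t); 5/(s + 4)^2 ↔ 5t·e^(-4t); -1/(s + 4)^3 ↔ (-1/2)t^2·e^(-4t).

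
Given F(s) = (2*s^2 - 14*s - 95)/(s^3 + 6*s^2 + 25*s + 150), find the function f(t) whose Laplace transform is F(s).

f(t) = -4*sin(5*t) + cos(5*t) + exp(-6*t)

Factor the denominator: s^3 + 6*s^2 + 25*s + 150 = (s + 6)*(s^2 + 25).
Partial fraction decomposition gives [1/(s + 6)] + [s/(s^2 + 25)] + [-20/(s^2 + 25)].
Invert each term: 1/(s + 6) ↔ e^(-6t); 1·s/(s^2 + 25) ↔ cos(5t); -4·5/(s^2 + 25) ↔ -4sin(5t).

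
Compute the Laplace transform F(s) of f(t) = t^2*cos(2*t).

F(s) = 2*s*(s^2 - 12)/(s^2 + 4)^3

L{cos(2t)} = s/(s^2 + 4).
Then apply L{t^2·g(t)} = (-1)^2 d^2/ds^2[G(s)] with G(s) = s/(s^2 + 4):
differentiating 2 times and applying the sign gives 2*s*(s^2 - 12)/(s^2 + 4)^3.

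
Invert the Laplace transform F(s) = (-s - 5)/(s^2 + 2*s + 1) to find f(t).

Factor the denominator: s^2 + 2*s + 1 = (s + 1)^2.
Partial fraction decomposition gives [-1/(s + 1)] + [-4/(s + 1)^2].
Invert each term: -1/(s + 1) ↔ -e^(-t); -4/(s + 1)^2 ↔ -4t·e^(-t).

f(t) = -4*t*exp(-t) - exp(-t)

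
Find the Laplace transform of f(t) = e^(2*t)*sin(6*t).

L{sin(6t)} = 6/(s^2 + 36).
By the first shifting theorem, multiplying by e^(2t) replaces s with s - 2.

6/((s - 2)^2 + 36)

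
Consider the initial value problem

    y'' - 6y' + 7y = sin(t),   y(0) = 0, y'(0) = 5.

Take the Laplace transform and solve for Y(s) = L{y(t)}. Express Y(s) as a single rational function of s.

Laplace-transform each side.
With L{y''} = s^2 Y - s·y(0) - y'(0) and L{y'} = sY - y(0), with y(0) = 0, y'(0) = 5: the LHS transforms to (s^2 - 6*s + 7)Y - (5).
The right side is L{sin(t)} = 1/(s^2 + 1).
So (s^2 - 6*s + 7)Y = 1/(s^2 + 1) + (5).
Solve for Y(s) and write it as one ratio of polynomials.

Y(s) = (5*s^2 + 6)/(s^4 - 6*s^3 + 8*s^2 - 6*s + 7)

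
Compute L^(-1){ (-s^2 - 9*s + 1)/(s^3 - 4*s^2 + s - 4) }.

-3*exp(4*t) - sin(t) + 2*cos(t)

Factor the denominator: s^3 - 4*s^2 + s - 4 = (s - 4)*(s^2 + 1).
Partial fraction decomposition gives [-3/(s - 4)] + [2*s/(s^2 + 1)] + [-1/(s^2 + 1)].
Invert each term: -3/(s - 4) ↔ -3e^(4t); 2·s/(s^2 + 1) ↔ 2cos(t); -1·1/(s^2 + 1) ↔ -sin(t).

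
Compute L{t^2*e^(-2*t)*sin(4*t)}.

8*(3*s^2 + 12*s - 4)/(s^2 + 4*s + 20)^3

L{sin(4t)} = 4/(s^2 + 16).
Multiplying by e^(-2t) shifts s → s + 2, so L{e^(-2*t)*sin(4*t)} = 4/((s + 2)^2 + 16).
Then apply L{t^2·g(t)} = (-1)^2 d^2/ds^2[G(s)] with G(s) = 4/((s + 2)^2 + 16):
differentiating 2 times and applying the sign gives 8*(3*s^2 + 12*s - 4)/(s^2 + 4*s + 20)^3.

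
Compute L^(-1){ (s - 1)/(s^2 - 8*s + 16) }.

3*t*exp(4*t) + exp(4*t)

Factor the denominator: s^2 - 8*s + 16 = (s - 4)^2.
Partial fraction decomposition gives [1/(s - 4)] + [3/(s - 4)^2].
Invert each term: 1/(s - 4) ↔ e^(4t); 3/(s - 4)^2 ↔ 3t·e^(4t).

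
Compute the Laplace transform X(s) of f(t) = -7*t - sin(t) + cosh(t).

X(s) = s/(s^2 - 1) - 1/(s^2 + 1) - 7/s^2

Apply the Laplace transform termwise.
(-7)·[L{t} = 1!/s^2 = 1/s^2]; (-1)·[L{sin(t)} = 1/(s^2 + 1)]; L{cosh(t)} = s/(s^2 - 1).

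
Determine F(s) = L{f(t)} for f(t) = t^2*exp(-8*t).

L{t^2} = 2!/s^3 = 2/s^3.
By the first shifting theorem, multiplying by e^(-8t) replaces s with s + 8.

F(s) = 2/(s + 8)^3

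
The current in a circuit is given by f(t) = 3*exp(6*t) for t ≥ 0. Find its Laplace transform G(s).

G(s) = 3/(s - 6)

L{3} = 3/s.
By the first shifting theorem, multiplying by e^(6t) replaces s with s - 6.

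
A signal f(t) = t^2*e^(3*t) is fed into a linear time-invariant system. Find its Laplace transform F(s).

L{e^(3t)} = 1/(s - 3).
Then apply L{t^2·g(t)} = (-1)^2 d^2/ds^2[G(s)] with G(s) = 1/(s - 3):
differentiating 2 times and applying the sign gives 2/(s - 3)^3.

F(s) = 2/(s - 3)^3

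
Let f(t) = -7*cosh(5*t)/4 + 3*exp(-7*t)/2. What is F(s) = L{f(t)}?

F(s) = -7*s/(4*(s^2 - 25)) + 3/(2*(s + 7))

By linearity of the Laplace transform, transform each term separately.
(-7/4)·[L{cosh(5t)} = s/(s^2 - 25)]; (3/2)·[L{e^(-7t)} = 1/(s + 7)].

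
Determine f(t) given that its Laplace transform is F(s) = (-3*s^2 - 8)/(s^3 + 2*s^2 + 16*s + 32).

f(t) = sin(4*t) - 2*cos(4*t) - exp(-2*t)

Factor the denominator: s^3 + 2*s^2 + 16*s + 32 = (s + 2)*(s^2 + 16).
Partial fraction decomposition gives [-1/(s + 2)] + [-2*s/(s^2 + 16)] + [4/(s^2 + 16)].
Invert each term: -1/(s + 2) ↔ -e^(-2t); -2·s/(s^2 + 16) ↔ -2cos(4t); 1·4/(s^2 + 16) ↔ sin(4t).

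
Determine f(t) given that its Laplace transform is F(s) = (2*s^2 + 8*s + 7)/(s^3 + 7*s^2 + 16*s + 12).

Factor the denominator: s^3 + 7*s^2 + 16*s + 12 = (s + 2)^2*(s + 3).
Partial fraction decomposition gives [1/(s + 2)] + [-1/(s + 2)^2] + [1/(s + 3)].
Invert each term: 1/(s + 2) ↔ e^(-2t); -1/(s + 2)^2 ↔ -t·e^(-2t); 1/(s + 3) ↔ e^(-3t).

f(t) = -t*exp(-2*t) + exp(-2*t) + exp(-3*t)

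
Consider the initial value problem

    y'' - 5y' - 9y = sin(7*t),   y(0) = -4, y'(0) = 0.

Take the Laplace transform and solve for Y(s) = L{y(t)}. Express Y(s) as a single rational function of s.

Laplace-transform each side.
The derivative rules (L{y''} = s^2 Y - s·y(0) - y'(0) and L{y'} = sY - y(0), with y(0) = -4, y'(0) = 0) turn the left side into (s^2 - 5*s - 9)Y - (-4*s + 20).
The right side is L{sin(7*t)} = 7/(s^2 + 49).
So (s^2 - 5*s - 9)Y = 7/(s^2 + 49) + (-4*s + 20).
Divide through and combine into a single rational function.

Y(s) = (-4*s^3 + 20*s^2 - 196*s + 987)/(s^4 - 5*s^3 + 40*s^2 - 245*s - 441)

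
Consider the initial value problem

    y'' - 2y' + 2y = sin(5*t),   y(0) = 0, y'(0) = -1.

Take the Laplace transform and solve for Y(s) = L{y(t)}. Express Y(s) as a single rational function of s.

Y(s) = (-s^2 - 20)/(s^4 - 2*s^3 + 27*s^2 - 50*s + 50)

Laplace-transform each side.
Using L{y''} = s^2 Y - s·y(0) - y'(0) and L{y'} = sY - y(0), with y(0) = 0, y'(0) = -1, the left side becomes (s^2 - 2*s + 2)Y - (-1).
The right side is L{sin(5*t)} = 5/(s^2 + 25).
So (s^2 - 2*s + 2)Y = 5/(s^2 + 25) + (-1).
Solve for Y(s) and write it as one ratio of polynomials.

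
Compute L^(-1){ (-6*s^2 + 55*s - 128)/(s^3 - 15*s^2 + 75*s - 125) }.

Factor the denominator: s^3 - 15*s^2 + 75*s - 125 = (s - 5)^3.
Partial fraction decomposition gives [-6/(s - 5)] + [-5/(s - 5)^2] + [-3/(s - 5)^3].
Invert each term: -6/(s - 5) ↔ -6e^(5t); -5/(s - 5)^2 ↔ -5t·e^(5t); -3/(s - 5)^3 ↔ (-3/2)t^2·e^(5t).

-3*t^2*exp(5*t)/2 - 5*t*exp(5*t) - 6*exp(5*t)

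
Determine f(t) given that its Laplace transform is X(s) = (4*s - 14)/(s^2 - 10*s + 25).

f(t) = 6*t*exp(5*t) + 4*exp(5*t)

Factor the denominator: s^2 - 10*s + 25 = (s - 5)^2.
Partial fraction decomposition gives [4/(s - 5)] + [6/(s - 5)^2].
Invert each term: 4/(s - 5) ↔ 4e^(5t); 6/(s - 5)^2 ↔ 6t·e^(5t).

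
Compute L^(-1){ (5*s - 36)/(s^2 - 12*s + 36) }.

Factor the denominator: s^2 - 12*s + 36 = (s - 6)^2.
Partial fraction decomposition gives [5/(s - 6)] + [-6/(s - 6)^2].
Invert each term: 5/(s - 6) ↔ 5e^(6t); -6/(s - 6)^2 ↔ -6t·e^(6t).

-6*t*exp(6*t) + 5*exp(6*t)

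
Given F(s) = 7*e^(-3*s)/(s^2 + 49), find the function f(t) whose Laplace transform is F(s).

The factor e^(-3s) signals a time shift by c = 3 (second shifting theorem).
L{sin(7t)} = 7/(s^2 + 49), so L^-1{7/(s^2 + 49)} = sin(7*t).
Hence the inverse is u(t - 3) times that function evaluated at t - 3.

f(t) = Heaviside(t - 3)*(sin(7*t - 21))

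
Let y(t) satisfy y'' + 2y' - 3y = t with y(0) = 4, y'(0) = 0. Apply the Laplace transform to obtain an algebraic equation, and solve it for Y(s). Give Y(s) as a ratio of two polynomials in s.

Y(s) = (4*s^3 + 8*s^2 + 1)/(s^4 + 2*s^3 - 3*s^2)

Apply the Laplace transform to the equation.
Using L{y''} = s^2 Y - s·y(0) - y'(0) and L{y'} = sY - y(0), with y(0) = 4, y'(0) = 0, the left side becomes (s^2 + 2*s - 3)Y - (4*s + 8).
The right side is L{t} = s^(-2).
So (s^2 + 2*s - 3)Y = s^(-2) + (4*s + 8).
Divide through and combine into a single rational function.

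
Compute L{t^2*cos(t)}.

L{cos(t)} = s/(s^2 + 1).
Then apply L{t^2·g(t)} = (-1)^2 d^2/ds^2[G(s)] with G(s) = s/(s^2 + 1):
differentiating 2 times and applying the sign gives 2*s*(s^2 - 3)/(s^2 + 1)^3.

2*s*(s^2 - 3)/(s^2 + 1)^3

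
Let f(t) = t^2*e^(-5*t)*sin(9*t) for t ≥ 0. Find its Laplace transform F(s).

L{sin(9t)} = 9/(s^2 + 81).
Multiplying by e^(-5t) shifts s → s + 5, so L{e^(-5*t)*sin(9*t)} = 9/((s + 5)^2 + 81).
Then apply L{t^2·g(t)} = (-1)^2 d^2/ds^2[G(s)] with G(s) = 9/((s + 5)^2 + 81):
differentiating 2 times and applying the sign gives 54*(s^2 + 10*s - 2)/(s^2 + 10*s + 106)^3.

F(s) = 54*(s^2 + 10*s - 2)/(s^2 + 10*s + 106)^3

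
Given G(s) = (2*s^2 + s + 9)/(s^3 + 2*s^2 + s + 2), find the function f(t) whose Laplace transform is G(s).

Factor the denominator: s^3 + 2*s^2 + s + 2 = (s + 2)*(s^2 + 1).
Partial fraction decomposition gives [3/(s + 2)] + [-s/(s^2 + 1)] + [3/(s^2 + 1)].
Invert each term: 3/(s + 2) ↔ 3e^(-2t); -1·s/(s^2 + 1) ↔ -cos(t); 3·1/(s^2 + 1) ↔ 3sin(t).

f(t) = 3*sin(t) - cos(t) + 3*exp(-2*t)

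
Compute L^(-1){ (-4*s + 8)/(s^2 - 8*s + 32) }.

-2*exp(4*t)*sin(4*t) - 4*exp(4*t)*cos(4*t)

Complete the square in the denominator: s^2 - 8*s + 32 = (s - 4)^2 + 4^2.
Split the numerator to match: -4*s + 8 = -4·(s - 4) - 2·4.
Invert each term: -4·(s - 4)/((s - 4)^2 + 16) ↔ -4e^(4t)cos(4t); -2·4/((s - 4)^2 + 16) ↔ -2e^(4t)sin(4t).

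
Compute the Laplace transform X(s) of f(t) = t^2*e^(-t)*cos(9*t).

X(s) = 2*(s + 1)*(s^2 + 2*s - 242)/(s^2 + 2*s + 82)^3

L{cos(9t)} = s/(s^2 + 81).
Multiplying by e^(-t) shifts s → s + 1, so L{e^(-t)*cos(9*t)} = (s + 1)/((s + 1)^2 + 81).
Then apply L{t^2·g(t)} = (-1)^2 d^2/ds^2[G(s)] with G(s) = (s + 1)/((s + 1)^2 + 81):
differentiating 2 times and applying the sign gives 2*(s + 1)*(s^2 + 2*s - 242)/(s^2 + 2*s + 82)^3.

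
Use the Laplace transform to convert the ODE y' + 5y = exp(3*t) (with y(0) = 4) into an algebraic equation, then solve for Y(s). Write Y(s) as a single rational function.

Take the Laplace transform of both sides.
Using L{y'} = sY - y(0) = sY - 4, the left side becomes (s + 5)Y - (4).
The right side is L{exp(3*t)} = 1/(s - 3).
So (s + 5)Y = 1/(s - 3) + (4).
Divide through and combine into a single rational function.

Y(s) = (4*s - 11)/(s^2 + 2*s - 15)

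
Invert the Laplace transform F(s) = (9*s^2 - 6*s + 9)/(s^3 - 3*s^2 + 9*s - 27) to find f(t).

Factor the denominator: s^3 - 3*s^2 + 9*s - 27 = (s - 3)*(s^2 + 9).
Partial fraction decomposition gives [4/(s - 3)] + [5*s/(s^2 + 9)] + [9/(s^2 + 9)].
Invert each term: 4/(s - 3) ↔ 4e^(3t); 5·s/(s^2 + 9) ↔ 5cos(3t); 3·3/(s^2 + 9) ↔ 3sin(3t).

f(t) = 4*exp(3*t) + 3*sin(3*t) + 5*cos(3*t)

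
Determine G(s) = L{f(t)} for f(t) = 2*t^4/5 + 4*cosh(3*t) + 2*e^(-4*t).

G(s) = 4*s/(s^2 - 9) + 2/(s + 4) + 48/(5*s^5)

The transform is linear, so treat each term independently.
(2)·[L{e^(-4t)} = 1/(s + 4)]; (4)·[L{cosh(3t)} = s/(s^2 - 9)]; (2/5)·[L{t^4} = 4!/s^5 = 24/s^5].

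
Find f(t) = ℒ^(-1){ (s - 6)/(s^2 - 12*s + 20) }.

Rewrite the denominator: s^2 - 12*s + 20 = (s - 6)^2 - 16.
The form in (s - 6) signals a first-shifting-theorem factor e^(6t).
Since L{cosh(4t)} = s/(s^2 - 16), the inverse is exp(6*t)*cosh(4*t).

f(t) = exp(6*t)*cosh(4*t)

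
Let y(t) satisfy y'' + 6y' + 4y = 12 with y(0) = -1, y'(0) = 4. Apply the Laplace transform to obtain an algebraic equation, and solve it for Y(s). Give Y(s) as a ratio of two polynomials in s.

Y(s) = (-s^2 - 2*s + 12)/(s^3 + 6*s^2 + 4*s)

Take the Laplace transform of both sides.
The derivative rules (L{y''} = s^2 Y - s·y(0) - y'(0) and L{y'} = sY - y(0), with y(0) = -1, y'(0) = 4) turn the left side into (s^2 + 6*s + 4)Y - (-s - 2).
The right side is L{12} = 12/s.
So (s^2 + 6*s + 4)Y = 12/s + (-s - 2).
Isolate Y and clear denominators.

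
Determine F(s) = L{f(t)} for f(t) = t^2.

L{t^2} = 2!/s^3 = 2/s^3.

F(s) = 2/s^3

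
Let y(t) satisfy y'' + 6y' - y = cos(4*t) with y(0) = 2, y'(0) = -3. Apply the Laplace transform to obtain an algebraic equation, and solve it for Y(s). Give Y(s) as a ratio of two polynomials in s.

Transform both sides with L{·}.
With L{y''} = s^2 Y - s·y(0) - y'(0) and L{y'} = sY - y(0), with y(0) = 2, y'(0) = -3: the LHS transforms to (s^2 + 6*s - 1)Y - (2*s + 9).
The right side is L{cos(4*t)} = s/(s^2 + 16).
So (s^2 + 6*s - 1)Y = s/(s^2 + 16) + (2*s + 9).
Solve for Y(s) and write it as one ratio of polynomials.

Y(s) = (2*s^3 + 9*s^2 + 33*s + 144)/(s^4 + 6*s^3 + 15*s^2 + 96*s - 16)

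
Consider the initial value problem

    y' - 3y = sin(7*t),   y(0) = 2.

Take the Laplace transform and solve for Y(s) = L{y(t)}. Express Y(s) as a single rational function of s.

Y(s) = (2*s^2 + 105)/(s^3 - 3*s^2 + 49*s - 147)

Apply the Laplace transform to the equation.
With L{y'} = sY - y(0) = sY - 2: the LHS transforms to (s - 3)Y - (2).
The right side is L{sin(7*t)} = 7/(s^2 + 49).
So (s - 3)Y = 7/(s^2 + 49) + (2).
Divide through and combine into a single rational function.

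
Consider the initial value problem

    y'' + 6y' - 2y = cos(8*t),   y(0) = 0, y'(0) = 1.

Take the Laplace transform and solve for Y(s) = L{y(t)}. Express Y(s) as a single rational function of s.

Take the Laplace transform of both sides.
With L{y''} = s^2 Y - s·y(0) - y'(0) and L{y'} = sY - y(0), with y(0) = 0, y'(0) = 1: the LHS transforms to (s^2 + 6*s - 2)Y - (1).
The right side is L{cos(8*t)} = s/(s^2 + 64).
So (s^2 + 6*s - 2)Y = s/(s^2 + 64) + (1).
Solve for Y(s) and write it as one ratio of polynomials.

Y(s) = (s^2 + s + 64)/(s^4 + 6*s^3 + 62*s^2 + 384*s - 128)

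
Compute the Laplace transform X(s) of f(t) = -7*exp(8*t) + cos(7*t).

Apply the Laplace transform termwise.
L{cos(7t)} = s/(s^2 + 49); (-7)·[L{e^(8t)} = 1/(s - 8)].

X(s) = s/(s^2 + 49) - 7/(s - 8)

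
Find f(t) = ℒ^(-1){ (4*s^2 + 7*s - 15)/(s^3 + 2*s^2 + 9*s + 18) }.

Factor the denominator: s^3 + 2*s^2 + 9*s + 18 = (s + 2)*(s^2 + 9).
Partial fraction decomposition gives [-1/(s + 2)] + [5*s/(s^2 + 9)] + [-3/(s^2 + 9)].
Invert each term: -1/(s + 2) ↔ -e^(-2t); 5·s/(s^2 + 9) ↔ 5cos(3t); -1·3/(s^2 + 9) ↔ -sin(3t).

f(t) = -sin(3*t) + 5*cos(3*t) - exp(-2*t)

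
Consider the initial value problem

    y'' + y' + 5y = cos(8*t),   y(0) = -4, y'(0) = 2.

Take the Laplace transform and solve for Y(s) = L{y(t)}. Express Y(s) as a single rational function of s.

Y(s) = (-4*s^3 - 2*s^2 - 255*s - 128)/(s^4 + s^3 + 69*s^2 + 64*s + 320)

Apply the Laplace transform to the equation.
Using L{y''} = s^2 Y - s·y(0) - y'(0) and L{y'} = sY - y(0), with y(0) = -4, y'(0) = 2, the left side becomes (s^2 + s + 5)Y - (-4*s - 2).
The right side is L{cos(8*t)} = s/(s^2 + 64).
So (s^2 + s + 5)Y = s/(s^2 + 64) + (-4*s - 2).
Isolate Y and clear denominators.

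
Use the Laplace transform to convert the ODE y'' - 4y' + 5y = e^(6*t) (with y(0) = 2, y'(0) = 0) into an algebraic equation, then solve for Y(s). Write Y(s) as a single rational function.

Y(s) = (2*s^2 - 20*s + 49)/(s^3 - 10*s^2 + 29*s - 30)

Transform both sides with L{·}.
Using L{y''} = s^2 Y - s·y(0) - y'(0) and L{y'} = sY - y(0), with y(0) = 2, y'(0) = 0, the left side becomes (s^2 - 4*s + 5)Y - (2*s - 8).
The right side is L{e^(6*t)} = 1/(s - 6).
So (s^2 - 4*s + 5)Y = 1/(s - 6) + (2*s - 8).
Divide through and combine into a single rational function.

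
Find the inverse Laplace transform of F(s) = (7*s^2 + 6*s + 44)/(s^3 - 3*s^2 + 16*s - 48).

Factor the denominator: s^3 - 3*s^2 + 16*s - 48 = (s - 3)*(s^2 + 16).
Partial fraction decomposition gives [5/(s - 3)] + [2*s/(s^2 + 16)] + [12/(s^2 + 16)].
Invert each term: 5/(s - 3) ↔ 5e^(3t); 2·s/(s^2 + 16) ↔ 2cos(4t); 3·4/(s^2 + 16) ↔ 3sin(4t).

5*exp(3*t) + 3*sin(4*t) + 2*cos(4*t)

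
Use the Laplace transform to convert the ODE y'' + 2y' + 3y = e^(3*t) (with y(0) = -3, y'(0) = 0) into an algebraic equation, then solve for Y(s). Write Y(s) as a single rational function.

Laplace-transform each side.
The derivative rules (L{y''} = s^2 Y - s·y(0) - y'(0) and L{y'} = sY - y(0), with y(0) = -3, y'(0) = 0) turn the left side into (s^2 + 2*s + 3)Y - (-3*s - 6).
The right side is L{e^(3*t)} = 1/(s - 3).
So (s^2 + 2*s + 3)Y = 1/(s - 3) + (-3*s - 6).
Solve for Y(s) and write it as one ratio of polynomials.

Y(s) = (-3*s^2 + 3*s + 19)/(s^3 - s^2 - 3*s - 9)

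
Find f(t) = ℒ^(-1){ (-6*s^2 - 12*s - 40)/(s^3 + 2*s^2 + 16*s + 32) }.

f(t) = -sin(4*t) - 4*cos(4*t) - 2*exp(-2*t)

Factor the denominator: s^3 + 2*s^2 + 16*s + 32 = (s + 2)*(s^2 + 16).
Partial fraction decomposition gives [-2/(s + 2)] + [-4*s/(s^2 + 16)] + [-4/(s^2 + 16)].
Invert each term: -2/(s + 2) ↔ -2e^(-2t); -4·s/(s^2 + 16) ↔ -4cos(4t); -1·4/(s^2 + 16) ↔ -sin(4t).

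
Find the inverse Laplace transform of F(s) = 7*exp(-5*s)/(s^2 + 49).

Heaviside(t - 5)*(sin(7*t - 35))

The factor e^(-5s) signals a time shift by c = 5 (second shifting theorem).
L{sin(7t)} = 7/(s^2 + 49), so L^-1{7/(s^2 + 49)} = sin(7*t).
Hence the inverse is u(t - 5) times that function evaluated at t - 5.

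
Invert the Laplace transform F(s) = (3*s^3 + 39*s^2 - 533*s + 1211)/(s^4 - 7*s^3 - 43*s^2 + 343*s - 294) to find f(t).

f(t) = 5*exp(7*t) - exp(6*t) + 3*exp(t) - 4*exp(-7*t)

Factor the denominator: s^4 - 7*s^3 - 43*s^2 + 343*s - 294 = (s - 7)*(s - 6)*(s - 1)*(s + 7).
Partial fraction decomposition gives [-4/(s + 7)] + [-1/(s - 6)] + [5/(s - 7)] + [3/(s - 1)].
Invert each term: -4/(s + 7) ↔ -4e^(-7t); -1/(s - 6) ↔ -e^(6t); 5/(s - 7) ↔ 5e^(7t); 3/(s - 1) ↔ 3e^(t).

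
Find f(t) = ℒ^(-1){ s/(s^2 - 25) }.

Since L{cosh(5t)} = s/(s^2 - 25), the inverse is cosh(5*t).

f(t) = cosh(5*t)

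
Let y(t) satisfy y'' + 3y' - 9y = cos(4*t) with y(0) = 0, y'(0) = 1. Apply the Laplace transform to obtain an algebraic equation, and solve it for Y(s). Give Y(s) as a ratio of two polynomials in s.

Y(s) = (s^2 + s + 16)/(s^4 + 3*s^3 + 7*s^2 + 48*s - 144)

Take the Laplace transform of both sides.
With L{y''} = s^2 Y - s·y(0) - y'(0) and L{y'} = sY - y(0), with y(0) = 0, y'(0) = 1: the LHS transforms to (s^2 + 3*s - 9)Y - (1).
The right side is L{cos(4*t)} = s/(s^2 + 16).
So (s^2 + 3*s - 9)Y = s/(s^2 + 16) + (1).
Solve for Y(s) and write it as one ratio of polynomials.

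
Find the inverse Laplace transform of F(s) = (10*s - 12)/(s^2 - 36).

4*exp(6*t) + 6*exp(-6*t)

Factor the denominator: s^2 - 36 = (s - 6)*(s + 6).
Partial fraction decomposition gives [4/(s - 6)] + [6/(s + 6)].
Invert each term: 4/(s - 6) ↔ 4e^(6t); 6/(s + 6) ↔ 6e^(-6t).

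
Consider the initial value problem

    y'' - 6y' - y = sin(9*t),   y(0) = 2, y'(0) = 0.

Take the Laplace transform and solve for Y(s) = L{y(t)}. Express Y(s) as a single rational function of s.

Laplace-transform each side.
With L{y''} = s^2 Y - s·y(0) - y'(0) and L{y'} = sY - y(0), with y(0) = 2, y'(0) = 0: the LHS transforms to (s^2 - 6*s - 1)Y - (2*s - 12).
The right side is L{sin(9*t)} = 9/(s^2 + 81).
So (s^2 - 6*s - 1)Y = 9/(s^2 + 81) + (2*s - 12).
Solve for Y(s) and write it as one ratio of polynomials.

Y(s) = (2*s^3 - 12*s^2 + 162*s - 963)/(s^4 - 6*s^3 + 80*s^2 - 486*s - 81)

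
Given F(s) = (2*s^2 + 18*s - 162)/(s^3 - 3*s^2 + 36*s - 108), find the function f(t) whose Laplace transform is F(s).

f(t) = -2*exp(3*t) + 5*sin(6*t) + 4*cos(6*t)

Factor the denominator: s^3 - 3*s^2 + 36*s - 108 = (s - 3)*(s^2 + 36).
Partial fraction decomposition gives [-2/(s - 3)] + [4*s/(s^2 + 36)] + [30/(s^2 + 36)].
Invert each term: -2/(s - 3) ↔ -2e^(3t); 4·s/(s^2 + 36) ↔ 4cos(6t); 5·6/(s^2 + 36) ↔ 5sin(6t).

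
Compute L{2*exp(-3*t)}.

L{2} = 2/s.
By the first shifting theorem, multiplying by e^(-3t) replaces s with s + 3.

2/(s + 3)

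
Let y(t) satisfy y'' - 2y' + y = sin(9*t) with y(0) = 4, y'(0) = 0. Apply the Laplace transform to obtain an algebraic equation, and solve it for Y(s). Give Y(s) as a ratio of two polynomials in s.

Transform both sides with L{·}.
The derivative rules (L{y''} = s^2 Y - s·y(0) - y'(0) and L{y'} = sY - y(0), with y(0) = 4, y'(0) = 0) turn the left side into (s^2 - 2*s + 1)Y - (4*s - 8).
The right side is L{sin(9*t)} = 9/(s^2 + 81).
So (s^2 - 2*s + 1)Y = 9/(s^2 + 81) + (4*s - 8).
Divide through and combine into a single rational function.

Y(s) = (4*s^3 - 8*s^2 + 324*s - 639)/(s^4 - 2*s^3 + 82*s^2 - 162*s + 81)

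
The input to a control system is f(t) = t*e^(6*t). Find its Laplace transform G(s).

L{e^(6t)} = 1/(s - 6).
Then apply L{t·g(t)} = -d/ds[H(s)] with H(s) = 1/(s - 6):
differentiating 1 time and applying the sign gives (s - 6)^(-2).

G(s) = (s - 6)^(-2)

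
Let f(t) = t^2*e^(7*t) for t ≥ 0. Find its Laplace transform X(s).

L{e^(7t)} = 1/(s - 7).
Then apply L{t^2·g(t)} = (-1)^2 d^2/ds^2[G(s)] with G(s) = 1/(s - 7):
differentiating 2 times and applying the sign gives 2/(s - 7)^3.

X(s) = 2/(s - 7)^3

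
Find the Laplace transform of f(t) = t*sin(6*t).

12*s/(s^2 + 36)^2

L{sin(6t)} = 6/(s^2 + 36).
Then apply L{t·g(t)} = -d/ds[G(s)] with G(s) = 6/(s^2 + 36):
differentiating 1 time and applying the sign gives 12*s/(s^2 + 36)^2.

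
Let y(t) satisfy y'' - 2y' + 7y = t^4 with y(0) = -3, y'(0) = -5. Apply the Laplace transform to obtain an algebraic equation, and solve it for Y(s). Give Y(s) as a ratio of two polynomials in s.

Laplace-transform each side.
The derivative rules (L{y''} = s^2 Y - s·y(0) - y'(0) and L{y'} = sY - y(0), with y(0) = -3, y'(0) = -5) turn the left side into (s^2 - 2*s + 7)Y - (-3*s + 1).
The right side is L{t^4} = 24/s^5.
So (s^2 - 2*s + 7)Y = 24/s^5 + (-3*s + 1).
Solve for Y(s) and write it as one ratio of polynomials.

Y(s) = (-3*s^6 + s^5 + 24)/(s^7 - 2*s^6 + 7*s^5)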